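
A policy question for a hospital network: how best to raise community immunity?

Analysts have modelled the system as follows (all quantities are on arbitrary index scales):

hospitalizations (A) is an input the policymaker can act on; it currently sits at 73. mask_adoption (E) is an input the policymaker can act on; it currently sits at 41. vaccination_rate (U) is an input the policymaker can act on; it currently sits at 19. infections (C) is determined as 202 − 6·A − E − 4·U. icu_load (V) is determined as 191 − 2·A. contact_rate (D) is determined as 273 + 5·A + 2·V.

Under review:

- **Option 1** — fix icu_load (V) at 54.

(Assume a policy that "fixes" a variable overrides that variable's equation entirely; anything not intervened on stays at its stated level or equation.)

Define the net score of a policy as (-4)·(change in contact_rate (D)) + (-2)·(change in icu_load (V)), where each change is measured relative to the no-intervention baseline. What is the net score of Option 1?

Baseline:
  A = 73
  V = 191 − 2·73 = 45
  D = 273 + 5·73 + 2·45 = 728
Option 1 (V := 54):
  A = 73
  V = 54
  D = 273 + 5·73 + 2·54 = 746
ΔD = 746 − 728 = 18; ΔV = 54 − 45 = 9
Score = (-4)·18 + (-2)·9 = -90

-90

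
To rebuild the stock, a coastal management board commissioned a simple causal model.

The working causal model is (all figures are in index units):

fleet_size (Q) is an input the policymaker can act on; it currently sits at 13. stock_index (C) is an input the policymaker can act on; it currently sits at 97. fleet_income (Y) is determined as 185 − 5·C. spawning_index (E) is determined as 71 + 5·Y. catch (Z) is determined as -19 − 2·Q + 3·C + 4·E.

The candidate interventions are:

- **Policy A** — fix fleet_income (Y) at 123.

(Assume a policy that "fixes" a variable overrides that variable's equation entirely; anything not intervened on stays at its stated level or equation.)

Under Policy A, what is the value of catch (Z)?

2990

Policy A (Y := 123):
  Q = 13
  C = 97
  Y = 123
  E = 71 + 5·123 = 686
  Z = -19 − 2·13 + 3·97 + 4·686 = 2990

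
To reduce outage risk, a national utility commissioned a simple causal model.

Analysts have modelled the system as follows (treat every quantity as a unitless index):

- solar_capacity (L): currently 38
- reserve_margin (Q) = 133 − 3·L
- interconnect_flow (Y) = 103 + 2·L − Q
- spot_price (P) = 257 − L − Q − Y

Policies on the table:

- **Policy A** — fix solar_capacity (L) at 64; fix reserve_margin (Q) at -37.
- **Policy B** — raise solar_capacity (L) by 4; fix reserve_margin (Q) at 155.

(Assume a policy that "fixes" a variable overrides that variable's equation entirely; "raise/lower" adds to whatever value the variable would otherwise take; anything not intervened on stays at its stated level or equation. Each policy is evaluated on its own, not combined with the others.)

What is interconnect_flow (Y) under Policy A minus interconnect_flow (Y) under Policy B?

236

Policy A (L := 64, Q := -37):
  L = 64
  Q = -37
  Y = 103 + 2·64 − (-37) = 268
Policy B (L + 4, Q := 155):
  L = 38 + 4 = 42
  Q = 155
  Y = 103 + 2·42 − 155 = 32
Y: 268 − 32 = 236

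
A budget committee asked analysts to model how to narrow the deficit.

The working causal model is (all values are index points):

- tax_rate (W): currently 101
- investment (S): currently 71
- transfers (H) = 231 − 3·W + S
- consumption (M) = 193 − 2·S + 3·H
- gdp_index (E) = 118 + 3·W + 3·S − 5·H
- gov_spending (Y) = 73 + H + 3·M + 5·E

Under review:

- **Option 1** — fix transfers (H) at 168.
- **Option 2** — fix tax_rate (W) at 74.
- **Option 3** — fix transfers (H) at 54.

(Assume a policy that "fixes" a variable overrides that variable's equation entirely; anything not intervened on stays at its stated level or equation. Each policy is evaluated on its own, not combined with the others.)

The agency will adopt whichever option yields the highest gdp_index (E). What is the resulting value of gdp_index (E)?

Option 1 (H := 168):
  W = 101
  S = 71
  H = 168
  E = 118 + 3·101 + 3·71 − 5·168 = -206
Option 2 (W := 74):
  W = 74
  S = 71
  H = 231 − 3·74 + 71 = 80
  E = 118 + 3·74 + 3·71 − 5·80 = 153
Option 3 (H := 54):
  W = 101
  S = 71
  H = 54
  E = 118 + 3·101 + 3·71 − 5·54 = 364
Comparing — Option 1: E=-206, Option 2: E=153, Option 3: E=364. Highest is 364 (Option 3).

364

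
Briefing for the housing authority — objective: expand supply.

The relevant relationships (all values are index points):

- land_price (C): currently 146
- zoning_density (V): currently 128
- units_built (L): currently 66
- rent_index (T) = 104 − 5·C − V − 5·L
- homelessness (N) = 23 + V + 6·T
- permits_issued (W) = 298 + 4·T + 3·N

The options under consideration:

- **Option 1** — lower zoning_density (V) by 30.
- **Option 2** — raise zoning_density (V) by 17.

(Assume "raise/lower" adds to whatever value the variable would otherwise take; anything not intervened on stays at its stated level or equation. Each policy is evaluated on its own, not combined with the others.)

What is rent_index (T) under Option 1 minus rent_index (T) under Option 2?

47

Option 1 (V − 30):
  C = 146
  V = 128 − 30 = 98
  L = 66
  T = 104 − 5·146 − 98 − 5·66 = -1054
Option 2 (V + 17):
  C = 146
  V = 128 + 17 = 145
  L = 66
  T = 104 − 5·146 − 145 − 5·66 = -1101
T: -1054 − (-1101) = 47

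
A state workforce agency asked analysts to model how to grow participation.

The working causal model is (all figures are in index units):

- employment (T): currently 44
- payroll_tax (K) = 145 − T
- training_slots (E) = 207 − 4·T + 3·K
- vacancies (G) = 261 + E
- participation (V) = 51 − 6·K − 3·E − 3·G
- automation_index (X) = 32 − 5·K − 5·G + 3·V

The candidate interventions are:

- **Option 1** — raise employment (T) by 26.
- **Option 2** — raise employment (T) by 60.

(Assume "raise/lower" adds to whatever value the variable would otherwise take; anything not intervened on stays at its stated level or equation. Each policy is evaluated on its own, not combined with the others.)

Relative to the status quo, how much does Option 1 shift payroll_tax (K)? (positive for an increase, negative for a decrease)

-26

Baseline:
  T = 44
  K = 145 − 44 = 101
Option 1 (T + 26):
  T = 44 + 26 = 70
  K = 145 − 70 = 75
Change in K: 75 − 101 = -26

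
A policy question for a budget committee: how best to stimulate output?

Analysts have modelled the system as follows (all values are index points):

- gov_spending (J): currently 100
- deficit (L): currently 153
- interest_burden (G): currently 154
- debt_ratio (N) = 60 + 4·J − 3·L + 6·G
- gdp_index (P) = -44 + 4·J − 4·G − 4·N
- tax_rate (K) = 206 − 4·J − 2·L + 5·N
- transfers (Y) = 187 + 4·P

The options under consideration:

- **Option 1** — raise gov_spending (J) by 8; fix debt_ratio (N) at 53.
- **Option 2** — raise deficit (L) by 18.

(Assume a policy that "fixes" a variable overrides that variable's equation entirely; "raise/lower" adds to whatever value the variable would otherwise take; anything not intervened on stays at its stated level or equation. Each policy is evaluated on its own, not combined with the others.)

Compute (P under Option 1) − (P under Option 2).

3304

Option 1 (J + 8, N := 53):
  J = 100 + 8 = 108
  L = 153
  G = 154
  N = 53
  P = -44 + 4·108 − 4·154 − 4·53 = -440
Option 2 (L + 18):
  J = 100
  L = 153 + 18 = 171
  G = 154
  N = 60 + 4·100 − 3·171 + 6·154 = 871
  P = -44 + 4·100 − 4·154 − 4·871 = -3744
P: -440 − (-3744) = 3304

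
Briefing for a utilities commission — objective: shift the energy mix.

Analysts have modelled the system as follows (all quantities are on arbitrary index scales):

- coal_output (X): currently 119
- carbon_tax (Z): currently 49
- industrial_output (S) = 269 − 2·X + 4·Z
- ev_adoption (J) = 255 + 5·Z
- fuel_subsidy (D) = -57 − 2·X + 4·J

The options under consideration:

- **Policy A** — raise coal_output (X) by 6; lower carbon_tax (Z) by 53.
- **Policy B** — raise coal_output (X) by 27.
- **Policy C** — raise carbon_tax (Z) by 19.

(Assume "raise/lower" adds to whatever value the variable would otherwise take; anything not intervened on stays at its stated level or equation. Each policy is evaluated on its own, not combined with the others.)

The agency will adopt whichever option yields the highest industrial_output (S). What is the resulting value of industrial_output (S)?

303

Policy A (X + 6, Z − 53):
  X = 119 + 6 = 125
  Z = 49 − 53 = -4
  S = 269 − 2·125 + 4·(-4) = 3
Policy B (X + 27):
  X = 119 + 27 = 146
  Z = 49
  S = 269 − 2·146 + 4·49 = 173
Policy C (Z + 19):
  X = 119
  Z = 49 + 19 = 68
  S = 269 − 2·119 + 4·68 = 303
Comparing — Policy A: S=3, Policy B: S=173, Policy C: S=303. Highest is 303 (Policy C).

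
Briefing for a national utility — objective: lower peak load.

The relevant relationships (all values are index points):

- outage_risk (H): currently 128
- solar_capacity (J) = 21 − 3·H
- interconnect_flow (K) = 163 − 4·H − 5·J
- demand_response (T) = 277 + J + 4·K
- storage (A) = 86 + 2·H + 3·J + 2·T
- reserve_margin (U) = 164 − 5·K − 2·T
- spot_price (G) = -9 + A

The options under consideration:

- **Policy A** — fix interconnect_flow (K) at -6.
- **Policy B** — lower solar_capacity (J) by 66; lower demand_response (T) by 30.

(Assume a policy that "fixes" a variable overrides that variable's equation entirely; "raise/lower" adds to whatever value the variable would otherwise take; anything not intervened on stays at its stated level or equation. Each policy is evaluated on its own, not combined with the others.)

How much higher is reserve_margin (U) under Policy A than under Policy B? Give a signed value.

Policy A (K := -6):
  H = 128
  J = 21 − 3·128 = -363
  K = -6
  T = 277 + (-363) + 4·(-6) = -110
  U = 164 − 5·(-6) − 2·(-110) = 414
Policy B (J − 66, T − 30):
  H = 128
  J = 21 − 3·128 (−66 from intervention) = -429
  K = 163 − 4·128 − 5·(-429) = 1796
  T = 277 + (-429) + 4·1796 (−30 from intervention) = 7002
  U = 164 − 5·1796 − 2·7002 = -22820
U: 414 − (-22820) = 23234

23234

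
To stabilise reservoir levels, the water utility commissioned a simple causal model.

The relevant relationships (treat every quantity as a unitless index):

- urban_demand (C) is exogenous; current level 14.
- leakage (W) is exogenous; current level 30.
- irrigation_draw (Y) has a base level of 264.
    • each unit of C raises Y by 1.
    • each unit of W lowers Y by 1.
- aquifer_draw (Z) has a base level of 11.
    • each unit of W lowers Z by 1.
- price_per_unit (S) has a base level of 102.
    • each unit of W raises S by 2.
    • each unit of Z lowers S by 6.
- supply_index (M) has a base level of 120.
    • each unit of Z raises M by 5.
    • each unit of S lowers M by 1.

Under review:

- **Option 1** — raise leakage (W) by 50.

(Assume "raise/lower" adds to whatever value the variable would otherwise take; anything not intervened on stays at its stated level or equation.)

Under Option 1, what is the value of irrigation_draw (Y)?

Option 1 (W + 50):
  C = 14
  W = 30 + 50 = 80
  Y = 264 + 14 − 80 = 198

198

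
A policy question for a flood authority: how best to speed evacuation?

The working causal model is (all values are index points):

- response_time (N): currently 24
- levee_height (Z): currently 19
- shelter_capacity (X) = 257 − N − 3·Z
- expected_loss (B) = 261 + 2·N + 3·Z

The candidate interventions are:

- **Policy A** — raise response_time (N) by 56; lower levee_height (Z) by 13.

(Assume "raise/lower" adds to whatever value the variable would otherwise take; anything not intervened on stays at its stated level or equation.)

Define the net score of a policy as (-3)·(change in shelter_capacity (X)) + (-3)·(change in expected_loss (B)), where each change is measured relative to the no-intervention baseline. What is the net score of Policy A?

-168

Baseline:
  N = 24
  Z = 19
  X = 257 − 24 − 3·19 = 176
  B = 261 + 2·24 + 3·19 = 366
Policy A (N + 56, Z − 13):
  N = 24 + 56 = 80
  Z = 19 − 13 = 6
  X = 257 − 80 − 3·6 = 159
  B = 261 + 2·80 + 3·6 = 439
ΔX = 159 − 176 = -17; ΔB = 439 − 366 = 73
Score = (-3)·(-17) + (-3)·73 = -168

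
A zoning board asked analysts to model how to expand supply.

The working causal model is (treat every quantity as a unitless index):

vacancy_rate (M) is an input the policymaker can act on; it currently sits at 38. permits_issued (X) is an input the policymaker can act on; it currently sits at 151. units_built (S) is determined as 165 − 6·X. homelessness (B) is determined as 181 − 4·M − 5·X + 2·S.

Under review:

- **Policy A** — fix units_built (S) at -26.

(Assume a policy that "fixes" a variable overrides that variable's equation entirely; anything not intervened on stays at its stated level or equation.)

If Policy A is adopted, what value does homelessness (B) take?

-778

Policy A (S := -26):
  M = 38
  X = 151
  S = -26
  B = 181 − 4·38 − 5·151 + 2·(-26) = -778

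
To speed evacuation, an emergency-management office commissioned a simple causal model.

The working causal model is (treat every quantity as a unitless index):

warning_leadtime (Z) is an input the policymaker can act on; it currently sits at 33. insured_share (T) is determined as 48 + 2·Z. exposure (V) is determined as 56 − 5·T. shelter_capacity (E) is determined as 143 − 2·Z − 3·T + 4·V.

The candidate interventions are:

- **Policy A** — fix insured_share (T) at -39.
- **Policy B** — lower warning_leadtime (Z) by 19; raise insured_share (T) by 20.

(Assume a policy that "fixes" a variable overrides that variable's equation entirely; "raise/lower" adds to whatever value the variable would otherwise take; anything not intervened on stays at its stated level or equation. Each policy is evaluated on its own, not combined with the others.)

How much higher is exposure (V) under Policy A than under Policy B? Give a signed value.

Policy A (T := -39):
  Z = 33
  T = -39
  V = 56 − 5·(-39) = 251
Policy B (Z − 19, T + 20):
  Z = 33 − 19 = 14
  T = 48 + 2·14 (+20 from intervention) = 96
  V = 56 − 5·96 = -424
V: 251 − (-424) = 675

675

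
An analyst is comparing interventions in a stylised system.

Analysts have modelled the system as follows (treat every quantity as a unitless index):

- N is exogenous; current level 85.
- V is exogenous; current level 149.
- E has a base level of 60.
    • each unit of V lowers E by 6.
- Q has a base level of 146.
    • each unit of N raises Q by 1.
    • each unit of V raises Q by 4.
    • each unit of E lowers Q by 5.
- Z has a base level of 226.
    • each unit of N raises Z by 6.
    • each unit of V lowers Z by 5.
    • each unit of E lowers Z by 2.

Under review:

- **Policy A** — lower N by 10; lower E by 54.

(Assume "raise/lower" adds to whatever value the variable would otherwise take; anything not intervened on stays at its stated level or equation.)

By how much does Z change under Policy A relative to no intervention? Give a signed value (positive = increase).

48

Baseline:
  N = 85
  V = 149
  E = 60 − 6·149 = -834
  Z = 226 + 6·85 − 5·149 − 2·(-834) = 1659
Policy A (N − 10, E − 54):
  N = 85 − 10 = 75
  V = 149
  E = 60 − 6·149 (−54 from intervention) = -888
  Z = 226 + 6·75 − 5·149 − 2·(-888) = 1707
Change in Z: 1707 − 1659 = 48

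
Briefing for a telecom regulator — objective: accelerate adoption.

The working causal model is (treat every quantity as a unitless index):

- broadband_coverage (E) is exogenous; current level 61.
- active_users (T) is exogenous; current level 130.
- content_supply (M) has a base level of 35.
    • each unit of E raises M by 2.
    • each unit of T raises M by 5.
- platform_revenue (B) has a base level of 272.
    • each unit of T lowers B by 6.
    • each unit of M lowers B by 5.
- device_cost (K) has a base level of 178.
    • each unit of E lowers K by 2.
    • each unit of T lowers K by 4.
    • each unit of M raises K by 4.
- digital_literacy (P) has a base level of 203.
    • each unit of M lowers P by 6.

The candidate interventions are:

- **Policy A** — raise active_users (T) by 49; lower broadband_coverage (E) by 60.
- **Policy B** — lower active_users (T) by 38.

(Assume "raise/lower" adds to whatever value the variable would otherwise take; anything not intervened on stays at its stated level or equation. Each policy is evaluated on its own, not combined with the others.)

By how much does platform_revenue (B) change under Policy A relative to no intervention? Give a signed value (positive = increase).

Baseline:
  E = 61
  T = 130
  M = 35 + 2·61 + 5·130 = 807
  B = 272 − 6·130 − 5·807 = -4543
Policy A (T + 49, E − 60):
  E = 61 − 60 = 1
  T = 130 + 49 = 179
  M = 35 + 2·1 + 5·179 = 932
  B = 272 − 6·179 − 5·932 = -5462
Change in B: -5462 − (-4543) = -919

-919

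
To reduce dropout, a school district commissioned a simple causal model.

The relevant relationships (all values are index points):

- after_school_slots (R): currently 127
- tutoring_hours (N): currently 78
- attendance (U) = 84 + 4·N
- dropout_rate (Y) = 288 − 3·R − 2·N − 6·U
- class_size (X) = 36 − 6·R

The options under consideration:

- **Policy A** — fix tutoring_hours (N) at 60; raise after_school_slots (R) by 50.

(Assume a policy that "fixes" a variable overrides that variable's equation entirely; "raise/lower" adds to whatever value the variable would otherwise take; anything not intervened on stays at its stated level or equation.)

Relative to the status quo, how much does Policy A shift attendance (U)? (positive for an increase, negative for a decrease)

Baseline:
  N = 78
  U = 84 + 4·78 = 396
Policy A (N := 60, R + 50):
  N = 60
  U = 84 + 4·60 = 324
Change in U: 324 − 396 = -72

-72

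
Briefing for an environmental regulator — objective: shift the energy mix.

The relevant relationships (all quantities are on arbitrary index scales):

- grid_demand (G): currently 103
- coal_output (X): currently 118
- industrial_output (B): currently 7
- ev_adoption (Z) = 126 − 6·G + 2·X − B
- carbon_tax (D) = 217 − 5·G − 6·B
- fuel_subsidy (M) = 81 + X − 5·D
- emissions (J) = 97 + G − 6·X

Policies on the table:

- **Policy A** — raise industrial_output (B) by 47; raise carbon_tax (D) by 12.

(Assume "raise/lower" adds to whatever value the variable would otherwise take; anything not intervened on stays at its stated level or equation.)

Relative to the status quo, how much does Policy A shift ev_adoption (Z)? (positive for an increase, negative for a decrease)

Baseline:
  G = 103
  X = 118
  B = 7
  Z = 126 − 6·103 + 2·118 − 7 = -263
Policy A (B + 47, D + 12):
  G = 103
  X = 118
  B = 7 + 47 = 54
  Z = 126 − 6·103 + 2·118 − 54 = -310
Change in Z: -310 − (-263) = -47

-47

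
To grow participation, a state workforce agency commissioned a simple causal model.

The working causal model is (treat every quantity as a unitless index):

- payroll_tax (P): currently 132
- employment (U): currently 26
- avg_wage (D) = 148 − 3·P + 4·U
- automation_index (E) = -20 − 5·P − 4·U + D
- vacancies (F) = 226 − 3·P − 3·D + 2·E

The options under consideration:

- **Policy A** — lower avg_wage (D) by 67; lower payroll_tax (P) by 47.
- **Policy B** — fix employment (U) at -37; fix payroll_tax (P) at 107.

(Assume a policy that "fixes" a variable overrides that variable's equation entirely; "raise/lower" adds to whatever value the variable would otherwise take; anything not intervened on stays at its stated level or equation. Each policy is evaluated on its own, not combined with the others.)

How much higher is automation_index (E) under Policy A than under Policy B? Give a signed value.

Policy A (D − 67, P − 47):
  P = 132 − 47 = 85
  U = 26
  D = 148 − 3·85 + 4·26 (−67 from intervention) = -70
  E = -20 − 5·85 − 4·26 + (-70) = -619
Policy B (U := -37, P := 107):
  P = 107
  U = -37
  D = 148 − 3·107 + 4·(-37) = -321
  E = -20 − 5·107 − 4·(-37) + (-321) = -728
E: -619 − (-728) = 109

109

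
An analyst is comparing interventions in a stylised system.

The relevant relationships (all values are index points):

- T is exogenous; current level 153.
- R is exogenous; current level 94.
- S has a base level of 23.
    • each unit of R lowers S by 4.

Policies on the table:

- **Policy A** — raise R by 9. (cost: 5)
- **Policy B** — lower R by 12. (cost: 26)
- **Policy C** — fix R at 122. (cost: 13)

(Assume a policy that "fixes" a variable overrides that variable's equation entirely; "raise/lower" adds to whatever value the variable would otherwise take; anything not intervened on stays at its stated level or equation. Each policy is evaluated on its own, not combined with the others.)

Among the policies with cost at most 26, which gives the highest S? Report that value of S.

-305

Policy A (R + 9):
  R = 94 + 9 = 103
  S = 23 − 4·103 = -389
Policy B (R − 12):
  R = 94 − 12 = 82
  S = 23 − 4·82 = -305
Policy C (R := 122):
  R = 122
  S = 23 − 4·122 = -465
Comparing — Policy A: S=-389, Policy B: S=-305, Policy C: S=-465. Highest is -305 (Policy B).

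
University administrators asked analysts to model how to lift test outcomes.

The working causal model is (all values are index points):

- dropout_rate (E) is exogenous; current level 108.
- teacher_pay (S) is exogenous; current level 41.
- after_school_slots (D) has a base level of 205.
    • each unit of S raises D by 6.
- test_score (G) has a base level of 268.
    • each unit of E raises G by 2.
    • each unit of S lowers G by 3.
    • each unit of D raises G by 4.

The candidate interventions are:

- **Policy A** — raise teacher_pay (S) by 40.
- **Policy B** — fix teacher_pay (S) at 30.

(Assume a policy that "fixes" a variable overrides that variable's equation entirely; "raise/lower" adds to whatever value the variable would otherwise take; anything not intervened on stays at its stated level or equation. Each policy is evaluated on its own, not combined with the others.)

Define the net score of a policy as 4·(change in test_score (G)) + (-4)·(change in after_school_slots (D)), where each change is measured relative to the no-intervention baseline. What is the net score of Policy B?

-660

Baseline:
  E = 108
  S = 41
  D = 205 + 6·41 = 451
  G = 268 + 2·108 − 3·41 + 4·451 = 2165
Policy B (S := 30):
  E = 108
  S = 30
  D = 205 + 6·30 = 385
  G = 268 + 2·108 − 3·30 + 4·385 = 1934
ΔG = 1934 − 2165 = -231; ΔD = 385 − 451 = -66
Score = 4·(-231) + (-4)·(-66) = -660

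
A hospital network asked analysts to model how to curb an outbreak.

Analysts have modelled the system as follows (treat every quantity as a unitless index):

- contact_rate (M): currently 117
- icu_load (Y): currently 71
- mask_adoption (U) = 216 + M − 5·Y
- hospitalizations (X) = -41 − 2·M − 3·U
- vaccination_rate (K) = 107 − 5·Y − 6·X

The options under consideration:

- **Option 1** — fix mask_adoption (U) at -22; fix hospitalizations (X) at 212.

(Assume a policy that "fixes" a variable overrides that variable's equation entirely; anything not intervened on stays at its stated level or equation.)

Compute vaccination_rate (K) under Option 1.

Option 1 (U := -22, X := 212):
  M = 117
  Y = 71
  U = -22
  X = 212
  K = 107 − 5·71 − 6·212 = -1520

-1520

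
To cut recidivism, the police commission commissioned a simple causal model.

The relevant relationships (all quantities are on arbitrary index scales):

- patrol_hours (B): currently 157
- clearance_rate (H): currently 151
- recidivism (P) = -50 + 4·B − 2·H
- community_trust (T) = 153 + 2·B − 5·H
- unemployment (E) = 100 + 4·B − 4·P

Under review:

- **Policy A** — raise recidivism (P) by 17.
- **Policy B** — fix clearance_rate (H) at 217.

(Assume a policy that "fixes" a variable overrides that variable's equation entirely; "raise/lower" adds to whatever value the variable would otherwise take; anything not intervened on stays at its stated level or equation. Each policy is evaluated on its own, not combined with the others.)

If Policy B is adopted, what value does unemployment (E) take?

Policy B (H := 217):
  B = 157
  H = 217
  P = -50 + 4·157 − 2·217 = 144
  E = 100 + 4·157 − 4·144 = 152

152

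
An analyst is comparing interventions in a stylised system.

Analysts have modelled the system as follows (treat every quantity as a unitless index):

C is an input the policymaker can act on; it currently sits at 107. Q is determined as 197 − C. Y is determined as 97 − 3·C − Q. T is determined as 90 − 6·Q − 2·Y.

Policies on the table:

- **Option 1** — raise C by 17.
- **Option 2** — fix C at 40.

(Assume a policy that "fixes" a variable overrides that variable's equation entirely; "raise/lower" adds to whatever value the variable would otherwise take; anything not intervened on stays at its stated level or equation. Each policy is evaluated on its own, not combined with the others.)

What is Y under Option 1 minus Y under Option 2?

Option 1 (C + 17):
  C = 107 + 17 = 124
  Q = 197 − 124 = 73
  Y = 97 − 3·124 − 73 = -348
Option 2 (C := 40):
  C = 40
  Q = 197 − 40 = 157
  Y = 97 − 3·40 − 157 = -180
Y: -348 − (-180) = -168

-168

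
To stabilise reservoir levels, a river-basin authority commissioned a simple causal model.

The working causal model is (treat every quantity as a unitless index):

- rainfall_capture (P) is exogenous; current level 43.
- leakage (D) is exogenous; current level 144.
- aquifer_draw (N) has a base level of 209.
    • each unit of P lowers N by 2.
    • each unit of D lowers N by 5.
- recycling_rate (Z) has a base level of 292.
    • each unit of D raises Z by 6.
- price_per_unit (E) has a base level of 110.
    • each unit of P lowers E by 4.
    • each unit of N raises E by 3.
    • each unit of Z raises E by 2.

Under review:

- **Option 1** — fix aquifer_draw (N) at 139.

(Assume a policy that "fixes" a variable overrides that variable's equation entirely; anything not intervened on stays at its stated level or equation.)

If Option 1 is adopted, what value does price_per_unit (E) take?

Option 1 (N := 139):
  P = 43
  D = 144
  N = 139
  Z = 292 + 6·144 = 1156
  E = 110 − 4·43 + 3·139 + 2·1156 = 2667

2667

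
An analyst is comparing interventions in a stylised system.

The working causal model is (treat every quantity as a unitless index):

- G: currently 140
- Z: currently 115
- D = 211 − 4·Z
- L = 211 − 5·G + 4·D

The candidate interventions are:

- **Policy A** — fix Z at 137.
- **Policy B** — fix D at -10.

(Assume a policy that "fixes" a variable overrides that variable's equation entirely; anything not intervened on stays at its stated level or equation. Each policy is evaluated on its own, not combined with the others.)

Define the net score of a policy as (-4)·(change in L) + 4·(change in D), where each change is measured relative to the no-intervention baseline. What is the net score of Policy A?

Baseline:
  G = 140
  Z = 115
  D = 211 − 4·115 = -249
  L = 211 − 5·140 + 4·(-249) = -1485
Policy A (Z := 137):
  G = 140
  Z = 137
  D = 211 − 4·137 = -337
  L = 211 − 5·140 + 4·(-337) = -1837
ΔL = -1837 − (-1485) = -352; ΔD = -337 − (-249) = -88
Score = (-4)·(-352) + 4·(-88) = 1056

1056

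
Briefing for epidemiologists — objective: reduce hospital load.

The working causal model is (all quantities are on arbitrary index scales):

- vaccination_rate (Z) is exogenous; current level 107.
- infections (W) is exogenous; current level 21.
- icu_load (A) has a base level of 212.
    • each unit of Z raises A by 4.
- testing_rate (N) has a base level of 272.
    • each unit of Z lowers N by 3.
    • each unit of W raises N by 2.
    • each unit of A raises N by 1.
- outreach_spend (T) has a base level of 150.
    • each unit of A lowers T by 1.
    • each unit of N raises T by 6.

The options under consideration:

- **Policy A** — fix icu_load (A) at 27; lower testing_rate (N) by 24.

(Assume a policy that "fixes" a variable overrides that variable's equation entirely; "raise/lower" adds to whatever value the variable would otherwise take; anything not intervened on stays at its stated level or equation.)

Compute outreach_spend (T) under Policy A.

Policy A (A := 27, N − 24):
  Z = 107
  W = 21
  A = 27
  N = 272 − 3·107 + 2·21 + 27 (−24 from intervention) = -4
  T = 150 − 27 + 6·(-4) = 99

99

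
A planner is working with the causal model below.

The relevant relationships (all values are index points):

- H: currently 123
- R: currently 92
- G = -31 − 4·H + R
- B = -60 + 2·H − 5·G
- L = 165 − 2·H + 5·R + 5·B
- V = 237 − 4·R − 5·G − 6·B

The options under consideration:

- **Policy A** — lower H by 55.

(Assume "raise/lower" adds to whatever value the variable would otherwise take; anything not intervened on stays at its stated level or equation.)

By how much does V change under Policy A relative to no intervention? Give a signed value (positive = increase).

6160

Baseline:
  H = 123
  R = 92
  G = -31 − 4·123 + 92 = -431
  B = -60 + 2·123 − 5·(-431) = 2341
  V = 237 − 4·92 − 5·(-431) − 6·2341 = -12022
Policy A (H − 55):
  H = 123 − 55 = 68
  R = 92
  G = -31 − 4·68 + 92 = -211
  B = -60 + 2·68 − 5·(-211) = 1131
  V = 237 − 4·92 − 5·(-211) − 6·1131 = -5862
Change in V: -5862 − (-12022) = 6160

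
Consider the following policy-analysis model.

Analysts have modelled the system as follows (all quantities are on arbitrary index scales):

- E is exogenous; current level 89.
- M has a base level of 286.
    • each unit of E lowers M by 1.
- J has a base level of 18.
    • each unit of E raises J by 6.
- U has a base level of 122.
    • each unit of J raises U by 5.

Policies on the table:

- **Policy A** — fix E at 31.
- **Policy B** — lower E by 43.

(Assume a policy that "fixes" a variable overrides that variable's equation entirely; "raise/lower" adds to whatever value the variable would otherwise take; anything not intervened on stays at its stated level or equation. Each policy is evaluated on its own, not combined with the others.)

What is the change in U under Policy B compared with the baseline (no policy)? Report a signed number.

-1290

Baseline:
  E = 89
  J = 18 + 6·89 = 552
  U = 122 + 5·552 = 2882
Policy B (E − 43):
  E = 89 − 43 = 46
  J = 18 + 6·46 = 294
  U = 122 + 5·294 = 1592
Change in U: 1592 − 2882 = -1290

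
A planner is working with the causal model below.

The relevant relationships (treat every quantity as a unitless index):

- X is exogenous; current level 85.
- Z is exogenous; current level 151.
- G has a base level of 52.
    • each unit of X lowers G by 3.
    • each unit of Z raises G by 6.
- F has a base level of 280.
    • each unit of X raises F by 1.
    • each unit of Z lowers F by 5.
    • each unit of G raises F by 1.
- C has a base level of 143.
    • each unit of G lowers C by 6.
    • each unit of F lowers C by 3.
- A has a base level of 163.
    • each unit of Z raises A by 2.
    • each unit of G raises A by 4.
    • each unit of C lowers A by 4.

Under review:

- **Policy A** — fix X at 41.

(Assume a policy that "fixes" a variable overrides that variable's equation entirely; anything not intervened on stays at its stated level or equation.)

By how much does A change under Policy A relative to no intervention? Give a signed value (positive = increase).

Baseline:
  X = 85
  Z = 151
  G = 52 − 3·85 + 6·151 = 703
  F = 280 + 85 − 5·151 + 703 = 313
  C = 143 − 6·703 − 3·313 = -5014
  A = 163 + 2·151 + 4·703 − 4·(-5014) = 23333
Policy A (X := 41):
  X = 41
  Z = 151
  G = 52 − 3·41 + 6·151 = 835
  F = 280 + 41 − 5·151 + 835 = 401
  C = 143 − 6·835 − 3·401 = -6070
  A = 163 + 2·151 + 4·835 − 4·(-6070) = 28085
Change in A: 28085 − 23333 = 4752

4752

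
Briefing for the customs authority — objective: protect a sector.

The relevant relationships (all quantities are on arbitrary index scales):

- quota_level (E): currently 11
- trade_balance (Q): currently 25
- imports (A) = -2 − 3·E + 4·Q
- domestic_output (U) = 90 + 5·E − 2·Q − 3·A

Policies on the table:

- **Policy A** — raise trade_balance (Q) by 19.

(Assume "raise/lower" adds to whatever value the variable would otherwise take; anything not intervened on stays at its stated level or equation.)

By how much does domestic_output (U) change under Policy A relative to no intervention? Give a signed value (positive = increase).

-266

Baseline:
  E = 11
  Q = 25
  A = -2 − 3·11 + 4·25 = 65
  U = 90 + 5·11 − 2·25 − 3·65 = -100
Policy A (Q + 19):
  E = 11
  Q = 25 + 19 = 44
  A = -2 − 3·11 + 4·44 = 141
  U = 90 + 5·11 − 2·44 − 3·141 = -366
Change in U: -366 − (-100) = -266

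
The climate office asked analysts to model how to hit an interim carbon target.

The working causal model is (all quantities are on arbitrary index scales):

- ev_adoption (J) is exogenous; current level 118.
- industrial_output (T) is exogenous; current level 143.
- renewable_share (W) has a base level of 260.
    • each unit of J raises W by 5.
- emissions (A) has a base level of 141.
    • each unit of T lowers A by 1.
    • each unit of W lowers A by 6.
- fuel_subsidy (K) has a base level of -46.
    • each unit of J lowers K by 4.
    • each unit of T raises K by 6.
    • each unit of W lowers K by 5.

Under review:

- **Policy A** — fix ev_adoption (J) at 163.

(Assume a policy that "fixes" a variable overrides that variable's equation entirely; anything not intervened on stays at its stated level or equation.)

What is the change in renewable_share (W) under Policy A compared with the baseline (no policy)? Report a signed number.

Baseline:
  J = 118
  W = 260 + 5·118 = 850
Policy A (J := 163):
  J = 163
  W = 260 + 5·163 = 1075
Change in W: 1075 − 850 = 225

225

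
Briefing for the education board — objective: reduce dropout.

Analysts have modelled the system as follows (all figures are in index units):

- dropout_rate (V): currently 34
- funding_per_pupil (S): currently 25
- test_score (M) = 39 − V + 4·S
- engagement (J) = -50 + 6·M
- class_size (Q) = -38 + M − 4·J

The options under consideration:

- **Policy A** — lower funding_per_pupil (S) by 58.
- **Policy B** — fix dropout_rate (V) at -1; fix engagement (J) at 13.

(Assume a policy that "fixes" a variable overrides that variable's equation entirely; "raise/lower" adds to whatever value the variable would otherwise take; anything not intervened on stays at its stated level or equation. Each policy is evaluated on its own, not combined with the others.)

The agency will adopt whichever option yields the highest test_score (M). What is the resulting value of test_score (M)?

Policy A (S − 58):
  V = 34
  S = 25 − 58 = -33
  M = 39 − 34 + 4·(-33) = -127
Policy B (V := -1, J := 13):
  V = -1
  S = 25
  M = 39 − (-1) + 4·25 = 140
Comparing — Policy A: M=-127, Policy B: M=140. Highest is 140 (Policy B).

140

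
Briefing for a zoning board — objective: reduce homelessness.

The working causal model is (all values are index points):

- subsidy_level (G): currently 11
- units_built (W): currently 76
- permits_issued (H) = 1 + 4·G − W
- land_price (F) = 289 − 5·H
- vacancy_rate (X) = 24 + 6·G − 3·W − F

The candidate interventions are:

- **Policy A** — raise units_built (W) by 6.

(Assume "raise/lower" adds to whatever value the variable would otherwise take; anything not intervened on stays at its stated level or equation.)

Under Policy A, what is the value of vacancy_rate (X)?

Policy A (W + 6):
  G = 11
  W = 76 + 6 = 82
  H = 1 + 4·11 − 82 = -37
  F = 289 − 5·(-37) = 474
  X = 24 + 6·11 − 3·82 − 474 = -630

-630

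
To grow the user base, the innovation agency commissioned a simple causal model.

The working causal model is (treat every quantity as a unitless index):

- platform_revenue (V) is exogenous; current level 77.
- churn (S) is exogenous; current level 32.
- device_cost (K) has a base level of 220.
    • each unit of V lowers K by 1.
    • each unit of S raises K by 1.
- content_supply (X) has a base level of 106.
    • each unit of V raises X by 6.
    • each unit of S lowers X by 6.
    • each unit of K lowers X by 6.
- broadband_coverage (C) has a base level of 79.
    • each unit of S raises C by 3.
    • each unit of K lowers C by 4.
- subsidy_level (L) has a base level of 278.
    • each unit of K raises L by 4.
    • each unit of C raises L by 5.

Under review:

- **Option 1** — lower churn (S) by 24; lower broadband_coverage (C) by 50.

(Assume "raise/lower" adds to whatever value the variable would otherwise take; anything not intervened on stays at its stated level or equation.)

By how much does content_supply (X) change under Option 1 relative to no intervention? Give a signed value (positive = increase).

Baseline:
  V = 77
  S = 32
  K = 220 − 77 + 32 = 175
  X = 106 + 6·77 − 6·32 − 6·175 = -674
Option 1 (S − 24, C − 50):
  V = 77
  S = 32 − 24 = 8
  K = 220 − 77 + 8 = 151
  X = 106 + 6·77 − 6·8 − 6·151 = -386
Change in X: -386 − (-674) = 288

288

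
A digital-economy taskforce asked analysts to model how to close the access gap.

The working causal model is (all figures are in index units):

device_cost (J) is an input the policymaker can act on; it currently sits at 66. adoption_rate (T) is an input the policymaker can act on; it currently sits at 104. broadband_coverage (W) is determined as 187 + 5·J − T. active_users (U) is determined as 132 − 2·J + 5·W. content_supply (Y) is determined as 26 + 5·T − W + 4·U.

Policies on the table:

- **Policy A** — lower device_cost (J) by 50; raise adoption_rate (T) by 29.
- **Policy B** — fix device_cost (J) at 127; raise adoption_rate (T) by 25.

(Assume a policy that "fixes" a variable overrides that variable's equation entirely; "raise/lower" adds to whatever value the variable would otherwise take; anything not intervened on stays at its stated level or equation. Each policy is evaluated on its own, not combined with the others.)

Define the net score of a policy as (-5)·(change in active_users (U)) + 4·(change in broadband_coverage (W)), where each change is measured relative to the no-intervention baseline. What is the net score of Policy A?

5359

Baseline:
  J = 66
  T = 104
  W = 187 + 5·66 − 104 = 413
  U = 132 − 2·66 + 5·413 = 2065
Policy A (J − 50, T + 29):
  J = 66 − 50 = 16
  T = 104 + 29 = 133
  W = 187 + 5·16 − 133 = 134
  U = 132 − 2·16 + 5·134 = 770
ΔU = 770 − 2065 = -1295; ΔW = 134 − 413 = -279
Score = (-5)·(-1295) + 4·(-279) = 5359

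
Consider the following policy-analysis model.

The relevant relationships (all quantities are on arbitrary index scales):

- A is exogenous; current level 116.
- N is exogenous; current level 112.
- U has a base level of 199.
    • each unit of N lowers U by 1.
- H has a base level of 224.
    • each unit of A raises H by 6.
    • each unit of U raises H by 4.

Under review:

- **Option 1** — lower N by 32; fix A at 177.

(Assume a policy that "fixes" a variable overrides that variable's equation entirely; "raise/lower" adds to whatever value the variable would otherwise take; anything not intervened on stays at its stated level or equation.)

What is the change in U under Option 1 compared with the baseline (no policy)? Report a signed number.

32

Baseline:
  N = 112
  U = 199 − 112 = 87
Option 1 (N − 32, A := 177):
  N = 112 − 32 = 80
  U = 199 − 80 = 119
Change in U: 119 − 87 = 32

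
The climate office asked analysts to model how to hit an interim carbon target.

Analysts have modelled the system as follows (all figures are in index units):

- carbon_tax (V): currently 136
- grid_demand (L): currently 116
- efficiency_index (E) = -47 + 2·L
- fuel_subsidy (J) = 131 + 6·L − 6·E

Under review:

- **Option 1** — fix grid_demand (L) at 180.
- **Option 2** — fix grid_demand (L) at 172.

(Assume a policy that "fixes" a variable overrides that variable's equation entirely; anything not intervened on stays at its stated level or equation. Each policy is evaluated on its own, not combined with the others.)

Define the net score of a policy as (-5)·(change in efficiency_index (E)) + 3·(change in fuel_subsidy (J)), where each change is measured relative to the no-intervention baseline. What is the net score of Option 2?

Baseline:
  L = 116
  E = -47 + 2·116 = 185
  J = 131 + 6·116 − 6·185 = -283
Option 2 (L := 172):
  L = 172
  E = -47 + 2·172 = 297
  J = 131 + 6·172 − 6·297 = -619
ΔE = 297 − 185 = 112; ΔJ = -619 − (-283) = -336
Score = (-5)·112 + 3·(-336) = -1568

-1568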